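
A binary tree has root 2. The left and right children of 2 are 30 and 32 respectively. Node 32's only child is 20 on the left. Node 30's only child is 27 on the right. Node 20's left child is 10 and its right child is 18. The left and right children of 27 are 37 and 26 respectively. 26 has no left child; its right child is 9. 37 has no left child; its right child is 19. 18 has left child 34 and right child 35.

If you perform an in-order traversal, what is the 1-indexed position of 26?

5

In-order visits the left subtree, then the node, then the right subtree.
At 2: go left to 30.
  At 30: no left child.
  Visit 30.
  At 30: go right to 27.
    At 27: go left to 37.
      At 37: no left child.
      Visit 37.
      At 37: go right to 19.
        19 is a leaf — visit 19.
    Visit 27.
    At 27: go right to 26.
      At 26: no left child.
      Visit 26.
      At 26: go right to 9.
        9 is a leaf — visit 9.
Visit 2.
At 2: go right to 32.
  At 32: go left to 20.
    At 20: go left to 10.
      10 is a leaf — visit 10.
    Visit 20.
    At 20: go right to 18.
      At 18: go left to 34.
        34 is a leaf — visit 34.
      Visit 18.
      At 18: go right to 35.
        35 is a leaf — visit 35.
  Visit 32.
  At 32: no right child.
Full in-order sequence: 30, 37, 19, 27, 26, 9, 2, 10, 20, 34, 18, 35, 32.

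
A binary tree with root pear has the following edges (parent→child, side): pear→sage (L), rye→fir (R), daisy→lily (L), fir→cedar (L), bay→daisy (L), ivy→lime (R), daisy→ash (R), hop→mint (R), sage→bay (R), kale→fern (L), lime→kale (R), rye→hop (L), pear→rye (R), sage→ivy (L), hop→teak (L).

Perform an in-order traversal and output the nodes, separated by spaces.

In-order visits the left subtree, then the node, then the right subtree.
At pear: go left to sage.
  At sage: go left to ivy.
    At ivy: no left child.
    Visit ivy.
    At ivy: go right to lime.
      At lime: no left child.
      Visit lime.
      At lime: go right to kale.
        At kale: go left to fern.
          fern is a leaf — visit fern.
        Visit kale.
        At kale: no right child.
  Visit sage.
  At sage: go right to bay.
    At bay: go left to daisy.
      At daisy: go left to lily.
        lily is a leaf — visit lily.
      Visit daisy.
      At daisy: go right to ash.
        ash is a leaf — visit ash.
    Visit bay.
    At bay: no right child.
Visit pear.
At pear: go right to rye.
  At rye: go left to hop.
    At hop: go left to teak.
      teak is a leaf — visit teak.
    Visit hop.
    At hop: go right to mint.
      mint is a leaf — visit mint.
  Visit rye.
  At rye: go right to fir.
    At fir: go left to cedar.
      cedar is a leaf — visit cedar.
    Visit fir.
    At fir: no right child.

ivy lime fern kale sage lily daisy ash bay pear teak hop mint rye cedar fir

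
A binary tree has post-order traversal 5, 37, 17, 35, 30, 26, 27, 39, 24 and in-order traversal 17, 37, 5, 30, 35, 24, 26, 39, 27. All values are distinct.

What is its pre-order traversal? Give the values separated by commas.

The last element of post-order is the root; it splits in-order into left and right subtrees.
Root 24: left subtree has 5 nodes {17, 37, 5, 30, 35}, right has 3 {26, 39, 27}.
  Root 30: left subtree has 3 nodes {17, 37, 5}, right has 1 {35}.
    Root 17: left subtree has 0 nodes { }, right has 2 {37, 5}.
      Root 37: left subtree has 0 nodes { }, right has 1 {5}.
  Root 39: left subtree has 1 node {26}, right has 1 {27}.

24, 30, 17, 37, 5, 35, 39, 26, 27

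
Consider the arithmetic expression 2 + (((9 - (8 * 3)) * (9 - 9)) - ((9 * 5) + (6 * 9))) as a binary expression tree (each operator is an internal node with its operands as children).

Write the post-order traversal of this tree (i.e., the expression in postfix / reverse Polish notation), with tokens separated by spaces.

2 9 8 3 * - 9 9 - * 9 5 * 6 9 * + - +

Post-order on an expression tree gives postfix notation: for each operator, emit left operand, right operand, then the operator.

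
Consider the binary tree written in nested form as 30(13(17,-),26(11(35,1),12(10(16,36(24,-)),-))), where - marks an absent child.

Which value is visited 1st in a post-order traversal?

17

Post-order visits the left subtree, then the right subtree, then the node.
At 30: go left to 13.
  At 13: go left to 17.
    17 is a leaf — visit 17.
  At 13: no right child.
  Visit 13.
At 30: go right to 26.
  At 26: go left to 11.
    At 11: go left to 35.
      35 is a leaf — visit 35.
    At 11: go right to 1.
      1 is a leaf — visit 1.
    Visit 11.
  At 26: go right to 12.
    At 12: go left to 10.
      At 10: go left to 16.
        16 is a leaf — visit 16.
      At 10: go right to 36.
        At 36: go left to 24.
          24 is a leaf — visit 24.
        At 36: no right child.
        Visit 36.
      Visit 10.
    At 12: no right child.
    Visit 12.
  Visit 26.
Visit 30.
Full post-order sequence: 17, 13, 35, 1, 11, 16, 24, 36, 10, 12, 26, 30.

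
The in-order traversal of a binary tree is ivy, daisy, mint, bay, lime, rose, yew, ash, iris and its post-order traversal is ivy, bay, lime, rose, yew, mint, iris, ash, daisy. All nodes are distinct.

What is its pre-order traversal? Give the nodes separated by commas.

The last element of post-order is the root; it splits in-order into left and right subtrees.
Root daisy: left subtree has 1 node {ivy}, right has 7 {mint, bay, lime, rose, yew, ash, iris}.
  Root ash: left subtree has 5 nodes {mint, bay, lime, rose, yew}, right has 1 {iris}.
    Root mint: left subtree has 0 nodes { }, right has 4 {bay, lime, rose, yew}.
      Root yew: left subtree has 3 nodes {bay, lime, rose}, right has 0 { }.
        Root rose: left subtree has 2 nodes {bay, lime}, right has 0 { }.
          Root lime: left subtree has 1 node {bay}, right has 0 { }.

daisy, ivy, ash, mint, yew, rose, lime, bay, iris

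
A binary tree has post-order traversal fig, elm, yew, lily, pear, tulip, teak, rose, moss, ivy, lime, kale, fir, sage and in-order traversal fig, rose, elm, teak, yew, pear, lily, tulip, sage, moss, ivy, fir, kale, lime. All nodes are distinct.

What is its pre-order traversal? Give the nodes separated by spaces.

sage rose fig teak elm tulip pear yew lily fir ivy moss kale lime

The last element of post-order is the root; it splits in-order into left and right subtrees.
Root sage: left subtree has 8 nodes {fig, rose, elm, teak, yew, pear, lily, tulip}, right has 5 {moss, ivy, fir, kale, lime}.
  Root rose: left subtree has 1 node {fig}, right has 6 {elm, teak, yew, pear, lily, tulip}.
    Root teak: left subtree has 1 node {elm}, right has 4 {yew, pear, lily, tulip}.
      Root tulip: left subtree has 3 nodes {yew, pear, lily}, right has 0 { }.
        Root pear: left subtree has 1 node {yew}, right has 1 {lily}.
  Root fir: left subtree has 2 nodes {moss, ivy}, right has 2 {kale, lime}.
    Root ivy: left subtree has 1 node {moss}, right has 0 { }.
    Root kale: left subtree has 0 nodes { }, right has 1 {lime}.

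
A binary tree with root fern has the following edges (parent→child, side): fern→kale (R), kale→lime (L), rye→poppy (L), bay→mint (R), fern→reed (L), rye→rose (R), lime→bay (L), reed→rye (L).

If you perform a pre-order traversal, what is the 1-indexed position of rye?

3

Pre-order visits the node, then its left subtree, then its right subtree.
Visit fern.
At fern: go left to reed.
  Visit reed.
  At reed: go left to rye.
    Visit rye.
    At rye: go left to poppy.
      poppy is a leaf — visit poppy.
    At rye: go right to rose.
      rose is a leaf — visit rose.
  At reed: no right child.
At fern: go right to kale.
  Visit kale.
  At kale: go left to lime.
    Visit lime.
    At lime: go left to bay.
      Visit bay.
      At bay: no left child.
      At bay: go right to mint.
        mint is a leaf — visit mint.
    At lime: no right child.
  At kale: no right child.
Full pre-order sequence: fern, reed, rye, poppy, rose, kale, lime, bay, mint.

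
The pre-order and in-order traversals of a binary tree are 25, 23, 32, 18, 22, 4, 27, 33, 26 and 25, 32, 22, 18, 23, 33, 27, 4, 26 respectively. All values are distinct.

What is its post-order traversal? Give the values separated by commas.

22, 18, 32, 33, 27, 26, 4, 23, 25

The first element of pre-order is the root; it splits in-order into left and right subtrees.
Root 25: left subtree has 0 nodes { }, right has 8 {32, 22, 18, 23, 33, 27, 4, 26}.
  Root 23: left subtree has 3 nodes {32, 22, 18}, right has 4 {33, 27, 4, 26}.
    Root 32: left subtree has 0 nodes { }, right has 2 {22, 18}.
      Root 18: left subtree has 1 node {22}, right has 0 { }.
    Root 4: left subtree has 2 nodes {33, 27}, right has 1 {26}.
      Root 27: left subtree has 1 node {33}, right has 0 { }.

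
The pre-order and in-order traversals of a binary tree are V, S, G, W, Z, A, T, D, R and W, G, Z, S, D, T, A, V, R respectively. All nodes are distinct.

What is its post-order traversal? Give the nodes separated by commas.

The first element of pre-order is the root; it splits in-order into left and right subtrees.
Root V: left subtree has 7 nodes {W, G, Z, S, D, T, A}, right has 1 {R}.
  Root S: left subtree has 3 nodes {W, G, Z}, right has 3 {D, T, A}.
    Root G: left subtree has 1 node {W}, right has 1 {Z}.
    Root A: left subtree has 2 nodes {D, T}, right has 0 { }.
      Root T: left subtree has 1 node {D}, right has 0 { }.

W, Z, G, D, T, A, S, R, V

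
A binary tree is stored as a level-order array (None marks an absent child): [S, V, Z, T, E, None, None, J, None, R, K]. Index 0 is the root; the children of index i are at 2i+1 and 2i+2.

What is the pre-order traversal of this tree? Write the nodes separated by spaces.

S V T J E R K Z

Pre-order visits the node, then its left subtree, then its right subtree.
Visit S.
At S: go left to V.
  Visit V.
  At V: go left to T.
    Visit T.
    At T: go left to J.
      J is a leaf — visit J.
    At T: no right child.
  At V: go right to E.
    Visit E.
    At E: go left to R.
      R is a leaf — visit R.
    At E: go right to K.
      K is a leaf — visit K.
At S: go right to Z.
  Z is a leaf — visit Z.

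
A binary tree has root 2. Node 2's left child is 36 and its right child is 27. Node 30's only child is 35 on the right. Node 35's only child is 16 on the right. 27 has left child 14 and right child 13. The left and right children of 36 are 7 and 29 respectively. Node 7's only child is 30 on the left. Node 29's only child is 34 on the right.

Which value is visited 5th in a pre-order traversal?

Pre-order visits the node, then its left subtree, then its right subtree.
Visit 2.
At 2: go left to 36.
  Visit 36.
  At 36: go left to 7.
    Visit 7.
    At 7: go left to 30.
      Visit 30.
      At 30: no left child.
      At 30: go right to 35.
        Visit 35.
        At 35: no left child.
        At 35: go right to 16.
          16 is a leaf — visit 16.
    At 7: no right child.
  At 36: go right to 29.
    Visit 29.
    At 29: no left child.
    At 29: go right to 34.
      34 is a leaf — visit 34.
At 2: go right to 27.
  Visit 27.
  At 27: go left to 14.
    14 is a leaf — visit 14.
  At 27: go right to 13.
    13 is a leaf — visit 13.
Full pre-order sequence: 2, 36, 7, 30, 35, 16, 29, 34, 27, 14, 13.

35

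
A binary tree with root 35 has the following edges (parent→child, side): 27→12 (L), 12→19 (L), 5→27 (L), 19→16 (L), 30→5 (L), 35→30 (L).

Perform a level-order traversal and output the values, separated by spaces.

Level-order visits nodes level by level from the root, left to right within each level.
Level 0: 35
Level 1: 30
Level 2: 5
Level 3: 27
Level 4: 12
Level 5: 19
Level 6: 16

35 30 5 27 12 19 16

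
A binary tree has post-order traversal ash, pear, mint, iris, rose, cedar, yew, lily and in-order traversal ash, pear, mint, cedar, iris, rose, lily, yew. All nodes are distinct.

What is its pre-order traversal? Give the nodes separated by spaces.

The last element of post-order is the root; it splits in-order into left and right subtrees.
Root lily: left subtree has 6 nodes {ash, pear, mint, cedar, iris, rose}, right has 1 {yew}.
  Root cedar: left subtree has 3 nodes {ash, pear, mint}, right has 2 {iris, rose}.
    Root mint: left subtree has 2 nodes {ash, pear}, right has 0 { }.
      Root pear: left subtree has 1 node {ash}, right has 0 { }.
    Root rose: left subtree has 1 node {iris}, right has 0 { }.

lily cedar mint pear ash rose iris yew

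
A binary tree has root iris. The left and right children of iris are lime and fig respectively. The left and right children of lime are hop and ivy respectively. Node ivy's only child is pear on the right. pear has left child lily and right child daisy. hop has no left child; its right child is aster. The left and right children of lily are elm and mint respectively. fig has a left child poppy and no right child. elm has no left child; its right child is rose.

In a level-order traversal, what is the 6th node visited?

Level-order visits nodes level by level from the root, left to right within each level.
Level 0: iris
Level 1: lime, fig
Level 2: hop, ivy, poppy
Level 3: aster, pear
Level 4: lily, daisy
Level 5: elm, mint
Level 6: rose
Full level-order sequence: iris, lime, fig, hop, ivy, poppy, aster, pear, lily, daisy, elm, mint, rose.

poppy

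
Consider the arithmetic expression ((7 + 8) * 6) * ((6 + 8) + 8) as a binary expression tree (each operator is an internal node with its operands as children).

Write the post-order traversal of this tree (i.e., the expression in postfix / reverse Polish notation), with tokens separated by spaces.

7 8 + 6 * 6 8 + 8 + *

Post-order on an expression tree gives postfix notation: for each operator, emit left operand, right operand, then the operator.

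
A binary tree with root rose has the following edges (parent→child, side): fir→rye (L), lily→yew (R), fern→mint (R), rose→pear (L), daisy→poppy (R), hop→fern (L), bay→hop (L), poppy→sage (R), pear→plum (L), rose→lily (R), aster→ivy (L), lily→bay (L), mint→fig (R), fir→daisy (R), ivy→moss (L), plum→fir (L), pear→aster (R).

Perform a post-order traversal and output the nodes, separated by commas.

rye, sage, poppy, daisy, fir, plum, moss, ivy, aster, pear, fig, mint, fern, hop, bay, yew, lily, rose

Post-order visits the left subtree, then the right subtree, then the node.
At rose: go left to pear.
  At pear: go left to plum.
    At plum: go left to fir.
      At fir: go left to rye.
        rye is a leaf — visit rye.
      At fir: go right to daisy.
        At daisy: no left child.
        At daisy: go right to poppy.
          At poppy: no left child.
          At poppy: go right to sage.
            sage is a leaf — visit sage.
          Visit poppy.
        Visit daisy.
      Visit fir.
    At plum: no right child.
    Visit plum.
  At pear: go right to aster.
    At aster: go left to ivy.
      At ivy: go left to moss.
        moss is a leaf — visit moss.
      At ivy: no right child.
      Visit ivy.
    At aster: no right child.
    Visit aster.
  Visit pear.
At rose: go right to lily.
  At lily: go left to bay.
    At bay: go left to hop.
      At hop: go left to fern.
        At fern: no left child.
        At fern: go right to mint.
          At mint: no left child.
          At mint: go right to fig.
            fig is a leaf — visit fig.
          Visit mint.
        Visit fern.
      At hop: no right child.
      Visit hop.
    At bay: no right child.
    Visit bay.
  At lily: go right to yew.
    yew is a leaf — visit yew.
  Visit lily.
Visit rose.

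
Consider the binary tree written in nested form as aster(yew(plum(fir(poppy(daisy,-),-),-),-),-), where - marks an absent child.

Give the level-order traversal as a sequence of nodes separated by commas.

aster, yew, plum, fir, poppy, daisy

Level-order visits nodes level by level from the root, left to right within each level.
Level 0: aster
Level 1: yew
Level 2: plum
Level 3: fir
Level 4: poppy
Level 5: daisy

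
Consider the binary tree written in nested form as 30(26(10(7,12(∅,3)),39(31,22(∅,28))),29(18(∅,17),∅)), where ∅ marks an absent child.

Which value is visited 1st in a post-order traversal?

Post-order visits the left subtree, then the right subtree, then the node.
At 30: go left to 26.
  At 26: go left to 10.
    At 10: go left to 7.
      7 is a leaf — visit 7.
    At 10: go right to 12.
      At 12: no left child.
      At 12: go right to 3.
        3 is a leaf — visit 3.
      Visit 12.
    Visit 10.
  At 26: go right to 39.
    At 39: go left to 31.
      31 is a leaf — visit 31.
    At 39: go right to 22.
      At 22: no left child.
      At 22: go right to 28.
        28 is a leaf — visit 28.
      Visit 22.
    Visit 39.
  Visit 26.
At 30: go right to 29.
  At 29: go left to 18.
    At 18: no left child.
    At 18: go right to 17.
      17 is a leaf — visit 17.
    Visit 18.
  At 29: no right child.
  Visit 29.
Visit 30.
Full post-order sequence: 7, 3, 12, 10, 31, 28, 22, 39, 26, 17, 18, 29, 30.

7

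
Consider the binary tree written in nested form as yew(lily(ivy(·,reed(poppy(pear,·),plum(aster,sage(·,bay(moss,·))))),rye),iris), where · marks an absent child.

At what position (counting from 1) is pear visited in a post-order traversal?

1

Post-order visits the left subtree, then the right subtree, then the node.
At yew: go left to lily.
  At lily: go left to ivy.
    At ivy: no left child.
    At ivy: go right to reed.
      At reed: go left to poppy.
        At poppy: go left to pear.
          pear is a leaf — visit pear.
        At poppy: no right child.
        Visit poppy.
      At reed: go right to plum.
        At plum: go left to aster.
          aster is a leaf — visit aster.
        At plum: go right to sage.
          At sage: no left child.
          At sage: go right to bay.
            At bay: go left to moss.
              moss is a leaf — visit moss.
            At bay: no right child.
            Visit bay.
          Visit sage.
        Visit plum.
      Visit reed.
    Visit ivy.
  At lily: go right to rye.
    rye is a leaf — visit rye.
  Visit lily.
At yew: go right to iris.
  iris is a leaf — visit iris.
Visit yew.
Full post-order sequence: pear, poppy, aster, moss, bay, sage, plum, reed, ivy, rye, lily, iris, yew.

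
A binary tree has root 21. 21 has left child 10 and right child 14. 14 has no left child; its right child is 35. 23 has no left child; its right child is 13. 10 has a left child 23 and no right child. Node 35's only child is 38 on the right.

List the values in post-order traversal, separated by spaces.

Post-order visits the left subtree, then the right subtree, then the node.
At 21: go left to 10.
  At 10: go left to 23.
    At 23: no left child.
    At 23: go right to 13.
      13 is a leaf — visit 13.
    Visit 23.
  At 10: no right child.
  Visit 10.
At 21: go right to 14.
  At 14: no left child.
  At 14: go right to 35.
    At 35: no left child.
    At 35: go right to 38.
      38 is a leaf — visit 38.
    Visit 35.
  Visit 14.
Visit 21.

13 23 10 38 35 14 21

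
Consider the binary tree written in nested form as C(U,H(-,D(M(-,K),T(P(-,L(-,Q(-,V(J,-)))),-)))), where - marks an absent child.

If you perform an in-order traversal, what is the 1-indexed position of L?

In-order visits the left subtree, then the node, then the right subtree.
At C: go left to U.
  U is a leaf — visit U.
Visit C.
At C: go right to H.
  At H: no left child.
  Visit H.
  At H: go right to D.
    At D: go left to M.
      At M: no left child.
      Visit M.
      At M: go right to K.
        K is a leaf — visit K.
    Visit D.
    At D: go right to T.
      At T: go left to P.
        At P: no left child.
        Visit P.
        At P: go right to L.
          At L: no left child.
          Visit L.
          At L: go right to Q.
            At Q: no left child.
            Visit Q.
            At Q: go right to V.
              At V: go left to J.
                J is a leaf — visit J.
              Visit V.
              At V: no right child.
      Visit T.
      At T: no right child.
Full in-order sequence: U, C, H, M, K, D, P, L, Q, J, V, T.

8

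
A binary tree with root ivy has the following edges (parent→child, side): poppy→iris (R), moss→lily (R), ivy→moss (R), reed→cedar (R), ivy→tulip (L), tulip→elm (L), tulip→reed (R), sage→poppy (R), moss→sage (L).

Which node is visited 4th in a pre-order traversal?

Pre-order visits the node, then its left subtree, then its right subtree.
Visit ivy.
At ivy: go left to tulip.
  Visit tulip.
  At tulip: go left to elm.
    elm is a leaf — visit elm.
  At tulip: go right to reed.
    Visit reed.
    At reed: no left child.
    At reed: go right to cedar.
      cedar is a leaf — visit cedar.
At ivy: go right to moss.
  Visit moss.
  At moss: go left to sage.
    Visit sage.
    At sage: no left child.
    At sage: go right to poppy.
      Visit poppy.
      At poppy: no left child.
      At poppy: go right to iris.
        iris is a leaf — visit iris.
  At moss: go right to lily.
    lily is a leaf — visit lily.
Full pre-order sequence: ivy, tulip, elm, reed, cedar, moss, sage, poppy, iris, lily.

reed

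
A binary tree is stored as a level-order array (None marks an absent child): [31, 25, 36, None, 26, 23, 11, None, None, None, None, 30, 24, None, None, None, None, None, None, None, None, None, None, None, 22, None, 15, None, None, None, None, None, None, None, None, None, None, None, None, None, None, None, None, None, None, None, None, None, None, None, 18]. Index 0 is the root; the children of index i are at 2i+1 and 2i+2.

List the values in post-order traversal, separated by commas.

26, 25, 18, 22, 30, 15, 24, 23, 11, 36, 31

Post-order visits the left subtree, then the right subtree, then the node.
At 31: go left to 25.
  At 25: no left child.
  At 25: go right to 26.
    26 is a leaf — visit 26.
  Visit 25.
At 31: go right to 36.
  At 36: go left to 23.
    At 23: go left to 30.
      At 30: no left child.
      At 30: go right to 22.
        At 22: no left child.
        At 22: go right to 18.
          18 is a leaf — visit 18.
        Visit 22.
      Visit 30.
    At 23: go right to 24.
      At 24: no left child.
      At 24: go right to 15.
        15 is a leaf — visit 15.
      Visit 24.
    Visit 23.
  At 36: go right to 11.
    11 is a leaf — visit 11.
  Visit 36.
Visit 31.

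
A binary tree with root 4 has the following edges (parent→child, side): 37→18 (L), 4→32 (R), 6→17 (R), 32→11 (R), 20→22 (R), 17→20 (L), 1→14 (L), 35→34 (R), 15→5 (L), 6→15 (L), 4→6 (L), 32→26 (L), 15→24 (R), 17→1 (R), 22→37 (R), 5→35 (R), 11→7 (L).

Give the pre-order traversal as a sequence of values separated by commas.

Pre-order visits the node, then its left subtree, then its right subtree.
Visit 4.
At 4: go left to 6.
  Visit 6.
  At 6: go left to 15.
    Visit 15.
    At 15: go left to 5.
      Visit 5.
      At 5: no left child.
      At 5: go right to 35.
        Visit 35.
        At 35: no left child.
        At 35: go right to 34.
          34 is a leaf — visit 34.
    At 15: go right to 24.
      24 is a leaf — visit 24.
  At 6: go right to 17.
    Visit 17.
    At 17: go left to 20.
      Visit 20.
      At 20: no left child.
      At 20: go right to 22.
        Visit 22.
        At 22: no left child.
        At 22: go right to 37.
          Visit 37.
          At 37: go left to 18.
            18 is a leaf — visit 18.
          At 37: no right child.
    At 17: go right to 1.
      Visit 1.
      At 1: go left to 14.
        14 is a leaf — visit 14.
      At 1: no right child.
At 4: go right to 32.
  Visit 32.
  At 32: go left to 26.
    26 is a leaf — visit 26.
  At 32: go right to 11.
    Visit 11.
    At 11: go left to 7.
      7 is a leaf — visit 7.
    At 11: no right child.

4, 6, 15, 5, 35, 34, 24, 17, 20, 22, 37, 18, 1, 14, 32, 26, 11, 7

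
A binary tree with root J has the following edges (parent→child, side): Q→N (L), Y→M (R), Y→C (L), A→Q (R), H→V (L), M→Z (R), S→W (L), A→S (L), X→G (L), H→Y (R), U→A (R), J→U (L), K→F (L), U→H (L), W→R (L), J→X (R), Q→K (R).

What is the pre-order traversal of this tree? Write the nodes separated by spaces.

Pre-order visits the node, then its left subtree, then its right subtree.
Visit J.
At J: go left to U.
  Visit U.
  At U: go left to H.
    Visit H.
    At H: go left to V.
      V is a leaf — visit V.
    At H: go right to Y.
      Visit Y.
      At Y: go left to C.
        C is a leaf — visit C.
      At Y: go right to M.
        Visit M.
        At M: no left child.
        At M: go right to Z.
          Z is a leaf — visit Z.
  At U: go right to A.
    Visit A.
    At A: go left to S.
      Visit S.
      At S: go left to W.
        Visit W.
        At W: go left to R.
          R is a leaf — visit R.
        At W: no right child.
      At S: no right child.
    At A: go right to Q.
      Visit Q.
      At Q: go left to N.
        N is a leaf — visit N.
      At Q: go right to K.
        Visit K.
        At K: go left to F.
          F is a leaf — visit F.
        At K: no right child.
At J: go right to X.
  Visit X.
  At X: go left to G.
    G is a leaf — visit G.
  At X: no right child.

J U H V Y C M Z A S W R Q N K F X G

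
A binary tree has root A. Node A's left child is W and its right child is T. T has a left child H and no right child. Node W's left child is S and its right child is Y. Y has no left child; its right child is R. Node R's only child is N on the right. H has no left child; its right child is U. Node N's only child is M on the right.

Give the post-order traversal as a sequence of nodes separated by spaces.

Post-order visits the left subtree, then the right subtree, then the node.
At A: go left to W.
  At W: go left to S.
    S is a leaf — visit S.
  At W: go right to Y.
    At Y: no left child.
    At Y: go right to R.
      At R: no left child.
      At R: go right to N.
        At N: no left child.
        At N: go right to M.
          M is a leaf — visit M.
        Visit N.
      Visit R.
    Visit Y.
  Visit W.
At A: go right to T.
  At T: go left to H.
    At H: no left child.
    At H: go right to U.
      U is a leaf — visit U.
    Visit H.
  At T: no right child.
  Visit T.
Visit A.

S M N R Y W U H T A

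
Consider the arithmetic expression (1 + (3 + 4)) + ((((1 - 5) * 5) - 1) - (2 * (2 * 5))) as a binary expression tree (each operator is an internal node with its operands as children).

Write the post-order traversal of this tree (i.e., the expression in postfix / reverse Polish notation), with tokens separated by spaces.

Post-order on an expression tree gives postfix notation: for each operator, emit left operand, right operand, then the operator.

1 3 4 + + 1 5 - 5 * 1 - 2 2 5 * * - +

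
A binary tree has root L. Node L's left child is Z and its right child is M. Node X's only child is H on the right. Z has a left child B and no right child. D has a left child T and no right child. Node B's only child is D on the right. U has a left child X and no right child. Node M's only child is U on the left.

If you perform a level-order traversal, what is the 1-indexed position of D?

6

Level-order visits nodes level by level from the root, left to right within each level.
Level 0: L
Level 1: Z, M
Level 2: B, U
Level 3: D, X
Level 4: T, H
Full level-order sequence: L, Z, M, B, U, D, X, T, H.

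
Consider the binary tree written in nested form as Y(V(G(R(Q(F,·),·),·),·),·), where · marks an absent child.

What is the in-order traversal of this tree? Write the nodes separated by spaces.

In-order visits the left subtree, then the node, then the right subtree.
At Y: go left to V.
  At V: go left to G.
    At G: go left to R.
      At R: go left to Q.
        At Q: go left to F.
          F is a leaf — visit F.
        Visit Q.
        At Q: no right child.
      Visit R.
      At R: no right child.
    Visit G.
    At G: no right child.
  Visit V.
  At V: no right child.
Visit Y.
At Y: no right child.

F Q R G V Y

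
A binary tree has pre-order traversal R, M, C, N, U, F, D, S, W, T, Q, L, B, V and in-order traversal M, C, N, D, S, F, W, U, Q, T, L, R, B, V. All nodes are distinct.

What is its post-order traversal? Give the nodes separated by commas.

S, D, W, F, Q, L, T, U, N, C, M, V, B, R

The first element of pre-order is the root; it splits in-order into left and right subtrees.
Root R: left subtree has 11 nodes {M, C, N, D, S, F, W, U, Q, T, L}, right has 2 {B, V}.
  Root M: left subtree has 0 nodes { }, right has 10 {C, N, D, S, F, W, U, Q, T, L}.
    Root C: left subtree has 0 nodes { }, right has 9 {N, D, S, F, W, U, Q, T, L}.
      Root N: left subtree has 0 nodes { }, right has 8 {D, S, F, W, U, Q, T, L}.
        Root U: left subtree has 4 nodes {D, S, F, W}, right has 3 {Q, T, L}.
          Root F: left subtree has 2 nodes {D, S}, right has 1 {W}.
            Root D: left subtree has 0 nodes { }, right has 1 {S}.
          Root T: left subtree has 1 node {Q}, right has 1 {L}.
  Root B: left subtree has 0 nodes { }, right has 1 {V}.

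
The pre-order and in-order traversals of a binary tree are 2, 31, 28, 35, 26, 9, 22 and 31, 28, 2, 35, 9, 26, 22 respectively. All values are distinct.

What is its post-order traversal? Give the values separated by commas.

28, 31, 9, 22, 26, 35, 2

The first element of pre-order is the root; it splits in-order into left and right subtrees.
Root 2: left subtree has 2 nodes {31, 28}, right has 4 {35, 9, 26, 22}.
  Root 31: left subtree has 0 nodes { }, right has 1 {28}.
  Root 35: left subtree has 0 nodes { }, right has 3 {9, 26, 22}.
    Root 26: left subtree has 1 node {9}, right has 1 {22}.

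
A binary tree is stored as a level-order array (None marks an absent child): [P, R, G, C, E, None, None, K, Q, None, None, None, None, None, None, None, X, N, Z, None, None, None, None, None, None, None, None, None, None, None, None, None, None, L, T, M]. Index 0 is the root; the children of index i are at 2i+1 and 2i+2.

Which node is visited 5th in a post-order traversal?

Post-order visits the left subtree, then the right subtree, then the node.
At P: go left to R.
  At R: go left to C.
    At C: go left to K.
      At K: no left child.
      At K: go right to X.
        At X: go left to L.
          L is a leaf — visit L.
        At X: go right to T.
          T is a leaf — visit T.
        Visit X.
      Visit K.
    At C: go right to Q.
      At Q: go left to N.
        At N: go left to M.
          M is a leaf — visit M.
        At N: no right child.
        Visit N.
      At Q: go right to Z.
        Z is a leaf — visit Z.
      Visit Q.
    Visit C.
  At R: go right to E.
    E is a leaf — visit E.
  Visit R.
At P: go right to G.
  G is a leaf — visit G.
Visit P.
Full post-order sequence: L, T, X, K, M, N, Z, Q, C, E, R, G, P.

M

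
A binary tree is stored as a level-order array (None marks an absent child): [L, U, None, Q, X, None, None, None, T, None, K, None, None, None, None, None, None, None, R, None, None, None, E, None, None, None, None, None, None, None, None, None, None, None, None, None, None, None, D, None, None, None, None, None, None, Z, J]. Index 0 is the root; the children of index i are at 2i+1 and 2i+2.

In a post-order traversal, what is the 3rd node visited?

T

Post-order visits the left subtree, then the right subtree, then the node.
At L: go left to U.
  At U: go left to Q.
    At Q: no left child.
    At Q: go right to T.
      At T: no left child.
      At T: go right to R.
        At R: no left child.
        At R: go right to D.
          D is a leaf — visit D.
        Visit R.
      Visit T.
    Visit Q.
  At U: go right to X.
    At X: no left child.
    At X: go right to K.
      At K: no left child.
      At K: go right to E.
        At E: go left to Z.
          Z is a leaf — visit Z.
        At E: go right to J.
          J is a leaf — visit J.
        Visit E.
      Visit K.
    Visit X.
  Visit U.
At L: no right child.
Visit L.
Full post-order sequence: D, R, T, Q, Z, J, E, K, X, U, L.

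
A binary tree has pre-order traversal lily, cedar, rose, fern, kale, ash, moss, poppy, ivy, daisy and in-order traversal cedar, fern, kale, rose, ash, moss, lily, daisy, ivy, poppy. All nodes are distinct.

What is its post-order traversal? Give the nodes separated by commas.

The first element of pre-order is the root; it splits in-order into left and right subtrees.
Root lily: left subtree has 6 nodes {cedar, fern, kale, rose, ash, moss}, right has 3 {daisy, ivy, poppy}.
  Root cedar: left subtree has 0 nodes { }, right has 5 {fern, kale, rose, ash, moss}.
    Root rose: left subtree has 2 nodes {fern, kale}, right has 2 {ash, moss}.
      Root fern: left subtree has 0 nodes { }, right has 1 {kale}.
      Root ash: left subtree has 0 nodes { }, right has 1 {moss}.
  Root poppy: left subtree has 2 nodes {daisy, ivy}, right has 0 { }.
    Root ivy: left subtree has 1 node {daisy}, right has 0 { }.

kale, fern, moss, ash, rose, cedar, daisy, ivy, poppy, lily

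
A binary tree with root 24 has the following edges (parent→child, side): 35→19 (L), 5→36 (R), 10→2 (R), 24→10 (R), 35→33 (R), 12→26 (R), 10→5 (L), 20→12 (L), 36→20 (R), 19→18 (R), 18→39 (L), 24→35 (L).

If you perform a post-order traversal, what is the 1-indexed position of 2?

11

Post-order visits the left subtree, then the right subtree, then the node.
At 24: go left to 35.
  At 35: go left to 19.
    At 19: no left child.
    At 19: go right to 18.
      At 18: go left to 39.
        39 is a leaf — visit 39.
      At 18: no right child.
      Visit 18.
    Visit 19.
  At 35: go right to 33.
    33 is a leaf — visit 33.
  Visit 35.
At 24: go right to 10.
  At 10: go left to 5.
    At 5: no left child.
    At 5: go right to 36.
      At 36: no left child.
      At 36: go right to 20.
        At 20: go left to 12.
          At 12: no left child.
          At 12: go right to 26.
            26 is a leaf — visit 26.
          Visit 12.
        At 20: no right child.
        Visit 20.
      Visit 36.
    Visit 5.
  At 10: go right to 2.
    2 is a leaf — visit 2.
  Visit 10.
Visit 24.
Full post-order sequence: 39, 18, 19, 33, 35, 26, 12, 20, 36, 5, 2, 10, 24.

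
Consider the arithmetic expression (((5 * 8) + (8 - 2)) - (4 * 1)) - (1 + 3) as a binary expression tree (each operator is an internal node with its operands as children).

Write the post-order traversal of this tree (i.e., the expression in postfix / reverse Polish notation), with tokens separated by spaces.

Post-order on an expression tree gives postfix notation: for each operator, emit left operand, right operand, then the operator.

5 8 * 8 2 - + 4 1 * - 1 3 + -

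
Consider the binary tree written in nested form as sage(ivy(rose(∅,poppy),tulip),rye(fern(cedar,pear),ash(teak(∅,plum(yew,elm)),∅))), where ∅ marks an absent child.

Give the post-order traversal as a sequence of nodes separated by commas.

Post-order visits the left subtree, then the right subtree, then the node.
At sage: go left to ivy.
  At ivy: go left to rose.
    At rose: no left child.
    At rose: go right to poppy.
      poppy is a leaf — visit poppy.
    Visit rose.
  At ivy: go right to tulip.
    tulip is a leaf — visit tulip.
  Visit ivy.
At sage: go right to rye.
  At rye: go left to fern.
    At fern: go left to cedar.
      cedar is a leaf — visit cedar.
    At fern: go right to pear.
      pear is a leaf — visit pear.
    Visit fern.
  At rye: go right to ash.
    At ash: go left to teak.
      At teak: no left child.
      At teak: go right to plum.
        At plum: go left to yew.
          yew is a leaf — visit yew.
        At plum: go right to elm.
          elm is a leaf — visit elm.
        Visit plum.
      Visit teak.
    At ash: no right child.
    Visit ash.
  Visit rye.
Visit sage.

poppy, rose, tulip, ivy, cedar, pear, fern, yew, elm, plum, teak, ash, rye, sage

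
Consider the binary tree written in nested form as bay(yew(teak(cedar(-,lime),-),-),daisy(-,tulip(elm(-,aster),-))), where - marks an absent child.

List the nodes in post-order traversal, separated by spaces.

lime cedar teak yew aster elm tulip daisy bay

Post-order visits the left subtree, then the right subtree, then the node.
At bay: go left to yew.
  At yew: go left to teak.
    At teak: go left to cedar.
      At cedar: no left child.
      At cedar: go right to lime.
        lime is a leaf — visit lime.
      Visit cedar.
    At teak: no right child.
    Visit teak.
  At yew: no right child.
  Visit yew.
At bay: go right to daisy.
  At daisy: no left child.
  At daisy: go right to tulip.
    At tulip: go left to elm.
      At elm: no left child.
      At elm: go right to aster.
        aster is a leaf — visit aster.
      Visit elm.
    At tulip: no right child.
    Visit tulip.
  Visit daisy.
Visit bay.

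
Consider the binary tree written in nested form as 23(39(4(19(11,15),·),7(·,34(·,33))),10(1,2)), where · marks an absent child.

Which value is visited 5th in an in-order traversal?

39

In-order visits the left subtree, then the node, then the right subtree.
At 23: go left to 39.
  At 39: go left to 4.
    At 4: go left to 19.
      At 19: go left to 11.
        11 is a leaf — visit 11.
      Visit 19.
      At 19: go right to 15.
        15 is a leaf — visit 15.
    Visit 4.
    At 4: no right child.
  Visit 39.
  At 39: go right to 7.
    At 7: no left child.
    Visit 7.
    At 7: go right to 34.
      At 34: no left child.
      Visit 34.
      At 34: go right to 33.
        33 is a leaf — visit 33.
Visit 23.
At 23: go right to 10.
  At 10: go left to 1.
    1 is a leaf — visit 1.
  Visit 10.
  At 10: go right to 2.
    2 is a leaf — visit 2.
Full in-order sequence: 11, 19, 15, 4, 39, 7, 34, 33, 23, 1, 10, 2.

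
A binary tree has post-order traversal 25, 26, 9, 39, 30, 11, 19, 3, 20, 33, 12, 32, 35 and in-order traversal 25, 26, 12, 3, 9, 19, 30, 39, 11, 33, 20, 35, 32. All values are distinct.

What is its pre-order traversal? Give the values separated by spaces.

The last element of post-order is the root; it splits in-order into left and right subtrees.
Root 35: left subtree has 11 nodes {25, 26, 12, 3, 9, 19, 30, 39, 11, 33, 20}, right has 1 {32}.
  Root 12: left subtree has 2 nodes {25, 26}, right has 8 {3, 9, 19, 30, 39, 11, 33, 20}.
    Root 26: left subtree has 1 node {25}, right has 0 { }.
    Root 33: left subtree has 6 nodes {3, 9, 19, 30, 39, 11}, right has 1 {20}.
      Root 3: left subtree has 0 nodes { }, right has 5 {9, 19, 30, 39, 11}.
        Root 19: left subtree has 1 node {9}, right has 3 {30, 39, 11}.
          Root 11: left subtree has 2 nodes {30, 39}, right has 0 { }.
            Root 30: left subtree has 0 nodes { }, right has 1 {39}.

35 12 26 25 33 3 19 9 11 30 39 20 32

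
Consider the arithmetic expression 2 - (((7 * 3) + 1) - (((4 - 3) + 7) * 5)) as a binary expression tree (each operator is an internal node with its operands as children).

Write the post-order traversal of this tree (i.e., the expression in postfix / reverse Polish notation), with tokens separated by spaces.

Post-order on an expression tree gives postfix notation: for each operator, emit left operand, right operand, then the operator.

2 7 3 * 1 + 4 3 - 7 + 5 * - -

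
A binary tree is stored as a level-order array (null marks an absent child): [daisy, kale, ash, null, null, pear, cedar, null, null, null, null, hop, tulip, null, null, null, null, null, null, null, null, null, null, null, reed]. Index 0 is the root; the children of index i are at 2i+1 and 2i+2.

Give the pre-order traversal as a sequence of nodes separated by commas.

Pre-order visits the node, then its left subtree, then its right subtree.
Visit daisy.
At daisy: go left to kale.
  kale is a leaf — visit kale.
At daisy: go right to ash.
  Visit ash.
  At ash: go left to pear.
    Visit pear.
    At pear: go left to hop.
      Visit hop.
      At hop: no left child.
      At hop: go right to reed.
        reed is a leaf — visit reed.
    At pear: go right to tulip.
      tulip is a leaf — visit tulip.
  At ash: go right to cedar.
    cedar is a leaf — visit cedar.

daisy, kale, ash, pear, hop, reed, tulip, cedar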